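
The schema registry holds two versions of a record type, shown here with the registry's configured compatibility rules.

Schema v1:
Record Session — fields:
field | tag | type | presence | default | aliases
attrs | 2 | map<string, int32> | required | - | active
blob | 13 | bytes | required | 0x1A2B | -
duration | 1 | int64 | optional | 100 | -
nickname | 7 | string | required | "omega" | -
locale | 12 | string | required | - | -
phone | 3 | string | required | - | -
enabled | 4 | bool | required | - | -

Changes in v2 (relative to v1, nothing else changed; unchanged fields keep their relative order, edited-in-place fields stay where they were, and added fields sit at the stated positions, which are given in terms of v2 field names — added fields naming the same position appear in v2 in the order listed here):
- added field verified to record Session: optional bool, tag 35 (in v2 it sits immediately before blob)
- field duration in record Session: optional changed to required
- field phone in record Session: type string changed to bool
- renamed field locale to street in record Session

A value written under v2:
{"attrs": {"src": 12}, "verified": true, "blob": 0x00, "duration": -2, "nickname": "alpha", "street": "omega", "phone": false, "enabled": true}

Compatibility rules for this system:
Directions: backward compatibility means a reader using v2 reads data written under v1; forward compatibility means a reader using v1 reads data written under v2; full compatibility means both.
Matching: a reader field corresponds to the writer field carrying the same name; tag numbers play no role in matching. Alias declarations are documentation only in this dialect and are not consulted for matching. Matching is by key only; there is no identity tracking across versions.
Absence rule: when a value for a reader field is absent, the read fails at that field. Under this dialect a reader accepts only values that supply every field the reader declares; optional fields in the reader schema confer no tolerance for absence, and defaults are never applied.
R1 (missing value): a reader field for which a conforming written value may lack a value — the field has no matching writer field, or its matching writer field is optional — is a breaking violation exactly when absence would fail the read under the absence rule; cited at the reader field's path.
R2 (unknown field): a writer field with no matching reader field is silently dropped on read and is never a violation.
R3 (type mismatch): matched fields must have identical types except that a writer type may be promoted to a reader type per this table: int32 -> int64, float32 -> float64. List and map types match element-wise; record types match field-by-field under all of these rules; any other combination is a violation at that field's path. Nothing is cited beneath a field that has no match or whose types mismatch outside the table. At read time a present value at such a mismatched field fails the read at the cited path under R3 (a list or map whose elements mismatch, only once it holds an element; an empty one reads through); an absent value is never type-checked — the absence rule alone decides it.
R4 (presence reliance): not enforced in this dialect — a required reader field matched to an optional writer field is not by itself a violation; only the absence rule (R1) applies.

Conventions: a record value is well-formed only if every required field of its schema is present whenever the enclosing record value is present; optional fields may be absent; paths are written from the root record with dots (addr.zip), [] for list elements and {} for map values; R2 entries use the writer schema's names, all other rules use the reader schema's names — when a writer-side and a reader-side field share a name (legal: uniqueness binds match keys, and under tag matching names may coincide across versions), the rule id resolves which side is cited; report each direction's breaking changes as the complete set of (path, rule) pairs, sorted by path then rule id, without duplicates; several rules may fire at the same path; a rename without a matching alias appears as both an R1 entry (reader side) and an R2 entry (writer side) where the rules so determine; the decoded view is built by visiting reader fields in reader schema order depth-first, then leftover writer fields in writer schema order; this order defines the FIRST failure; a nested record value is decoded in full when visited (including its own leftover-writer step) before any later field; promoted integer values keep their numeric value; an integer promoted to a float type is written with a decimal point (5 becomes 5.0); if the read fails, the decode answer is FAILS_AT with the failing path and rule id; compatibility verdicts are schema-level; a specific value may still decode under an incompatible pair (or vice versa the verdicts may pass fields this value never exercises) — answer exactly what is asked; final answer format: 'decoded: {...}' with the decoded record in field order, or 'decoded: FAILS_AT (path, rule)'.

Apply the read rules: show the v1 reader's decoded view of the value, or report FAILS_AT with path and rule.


each type pair in Session: writer, then reader
decode walk for Session under reader schema v1:
  attrs := {"src": 12}
  blob := 0x00
  duration := -2
  nickname := "alpha"
  read fails at locale under R1 (no fill)
  => FAILS_AT (locale, R1)
the other Session changes do not affect what is asked:
  added field verified to record Session: optional bool, tag 35 (in v2 it sits immediately before blob) -> shifts the Session verdicts, not this decode
  field duration in record Session: optional changed to required -> shifts the Session verdicts, not this decode
  field phone in record Session: type string changed to bool -> shifts the Session verdicts, not this decode

decoded: FAILS_AT (locale, R1)


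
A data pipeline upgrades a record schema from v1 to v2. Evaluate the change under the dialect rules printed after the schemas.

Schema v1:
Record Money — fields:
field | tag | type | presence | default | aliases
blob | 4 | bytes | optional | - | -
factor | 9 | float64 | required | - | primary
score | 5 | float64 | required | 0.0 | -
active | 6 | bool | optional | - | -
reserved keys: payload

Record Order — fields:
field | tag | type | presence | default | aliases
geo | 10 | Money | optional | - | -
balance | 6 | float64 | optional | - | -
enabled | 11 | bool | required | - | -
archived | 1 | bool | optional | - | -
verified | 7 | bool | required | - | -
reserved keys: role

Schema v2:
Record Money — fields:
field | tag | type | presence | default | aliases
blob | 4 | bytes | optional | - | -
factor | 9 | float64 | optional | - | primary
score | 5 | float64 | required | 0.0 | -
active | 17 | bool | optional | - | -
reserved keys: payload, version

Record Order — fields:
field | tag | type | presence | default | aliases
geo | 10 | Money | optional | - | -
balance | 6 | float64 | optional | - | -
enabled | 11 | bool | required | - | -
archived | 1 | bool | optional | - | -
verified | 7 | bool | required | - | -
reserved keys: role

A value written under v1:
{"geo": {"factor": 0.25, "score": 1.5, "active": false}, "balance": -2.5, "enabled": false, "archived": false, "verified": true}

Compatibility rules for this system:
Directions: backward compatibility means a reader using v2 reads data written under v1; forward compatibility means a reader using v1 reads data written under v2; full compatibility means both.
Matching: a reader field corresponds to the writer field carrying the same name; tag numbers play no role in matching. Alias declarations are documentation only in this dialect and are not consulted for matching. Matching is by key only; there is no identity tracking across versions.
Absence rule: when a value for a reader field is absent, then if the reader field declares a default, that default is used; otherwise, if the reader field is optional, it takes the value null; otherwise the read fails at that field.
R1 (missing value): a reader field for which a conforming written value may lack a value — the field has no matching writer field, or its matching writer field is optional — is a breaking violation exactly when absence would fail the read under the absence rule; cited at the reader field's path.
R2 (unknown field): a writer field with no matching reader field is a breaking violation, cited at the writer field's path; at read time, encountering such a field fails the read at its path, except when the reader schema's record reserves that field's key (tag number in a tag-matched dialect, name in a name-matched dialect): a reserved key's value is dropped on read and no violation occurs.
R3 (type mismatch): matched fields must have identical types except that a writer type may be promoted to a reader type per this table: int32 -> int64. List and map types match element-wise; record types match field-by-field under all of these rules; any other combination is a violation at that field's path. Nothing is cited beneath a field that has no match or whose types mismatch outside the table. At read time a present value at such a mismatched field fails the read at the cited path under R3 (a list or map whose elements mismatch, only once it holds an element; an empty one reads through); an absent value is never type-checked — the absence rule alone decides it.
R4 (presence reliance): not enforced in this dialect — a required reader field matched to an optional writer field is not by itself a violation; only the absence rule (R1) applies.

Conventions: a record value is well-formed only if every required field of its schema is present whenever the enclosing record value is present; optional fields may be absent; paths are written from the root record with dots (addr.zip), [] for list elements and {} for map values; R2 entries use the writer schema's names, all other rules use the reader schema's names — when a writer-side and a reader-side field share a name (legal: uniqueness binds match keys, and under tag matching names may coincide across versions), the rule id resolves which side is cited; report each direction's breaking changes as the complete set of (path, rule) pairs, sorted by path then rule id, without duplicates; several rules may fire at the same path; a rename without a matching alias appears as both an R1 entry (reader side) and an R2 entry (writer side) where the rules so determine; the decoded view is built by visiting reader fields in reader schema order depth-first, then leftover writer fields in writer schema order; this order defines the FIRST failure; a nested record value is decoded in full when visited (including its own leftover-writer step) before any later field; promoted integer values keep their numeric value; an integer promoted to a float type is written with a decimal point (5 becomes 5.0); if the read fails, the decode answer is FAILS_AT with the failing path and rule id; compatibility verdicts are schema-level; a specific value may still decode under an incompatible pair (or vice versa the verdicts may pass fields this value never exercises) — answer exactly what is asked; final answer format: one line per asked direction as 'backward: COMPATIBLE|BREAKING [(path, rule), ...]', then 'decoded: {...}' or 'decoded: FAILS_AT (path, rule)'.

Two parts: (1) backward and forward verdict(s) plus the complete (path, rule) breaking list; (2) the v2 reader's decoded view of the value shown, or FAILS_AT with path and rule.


backward: COMPATIBLE []; forward: BREAKING [(geo.factor, R1)]; decoded: {"geo": {"blob": null, "factor": 0.25, "score": 1.5, "active": false}, "balance": -2.5, "enabled": false, "archived": false, "verified": true}

in Order below, arrows point writer -> reader
backward pass over Order, reader schema v2, writer schema v1:
  writer optional, Money -> Money: reader geo maps from writer geo
  writer optional, float64 -> float64: reader balance maps from writer balance
  writer required, bool -> bool: reader enabled maps from writer enabled
  writer optional, bool -> bool: reader archived maps from writer archived
  writer required, bool -> bool: reader verified maps from writer verified
  writer optional, bytes -> bytes: reader geo.blob maps from writer geo.blob
  writer required, float64 -> float64: reader geo.factor maps from writer geo.factor
  writer required, float64 -> float64: reader geo.score maps from writer geo.score
  writer optional, bool -> bool: reader geo.active maps from writer geo.active
  => backward: COMPATIBLE
forward pass over Order, reader schema v1, writer schema v2:
  writer optional, Money -> Money: reader geo maps from writer geo
  writer optional, float64 -> float64: reader balance maps from writer balance
  writer required, bool -> bool: reader enabled maps from writer enabled
  writer optional, bool -> bool: reader archived maps from writer archived
  writer required, bool -> bool: reader verified maps from writer verified
  writer optional, bytes -> bytes: reader geo.blob maps from writer geo.blob
  writer optional, float64 -> float64: reader geo.factor maps from writer geo.factor
  writer required, float64 -> float64: reader geo.score maps from writer geo.score
  writer optional, bool -> bool: reader geo.active maps from writer geo.active
  R1 fires at geo.factor
  => forward verdict for Order: BREAKING, 1 violation(s)
decoding the Order value with the v2 reader:
  geo.blob := null (not supplied -> null)
  geo.factor := 0.25
  geo.score := 1.5
  geo.active := false
  balance := -2.5
  enabled := false
  archived := false
  verified := true
  => decoded: {"geo": {"blob": null, "factor": 0.25, "score": 1.5, "active": false}, "balance": -2.5, "enabled": false, "archived": false, "verified": true}


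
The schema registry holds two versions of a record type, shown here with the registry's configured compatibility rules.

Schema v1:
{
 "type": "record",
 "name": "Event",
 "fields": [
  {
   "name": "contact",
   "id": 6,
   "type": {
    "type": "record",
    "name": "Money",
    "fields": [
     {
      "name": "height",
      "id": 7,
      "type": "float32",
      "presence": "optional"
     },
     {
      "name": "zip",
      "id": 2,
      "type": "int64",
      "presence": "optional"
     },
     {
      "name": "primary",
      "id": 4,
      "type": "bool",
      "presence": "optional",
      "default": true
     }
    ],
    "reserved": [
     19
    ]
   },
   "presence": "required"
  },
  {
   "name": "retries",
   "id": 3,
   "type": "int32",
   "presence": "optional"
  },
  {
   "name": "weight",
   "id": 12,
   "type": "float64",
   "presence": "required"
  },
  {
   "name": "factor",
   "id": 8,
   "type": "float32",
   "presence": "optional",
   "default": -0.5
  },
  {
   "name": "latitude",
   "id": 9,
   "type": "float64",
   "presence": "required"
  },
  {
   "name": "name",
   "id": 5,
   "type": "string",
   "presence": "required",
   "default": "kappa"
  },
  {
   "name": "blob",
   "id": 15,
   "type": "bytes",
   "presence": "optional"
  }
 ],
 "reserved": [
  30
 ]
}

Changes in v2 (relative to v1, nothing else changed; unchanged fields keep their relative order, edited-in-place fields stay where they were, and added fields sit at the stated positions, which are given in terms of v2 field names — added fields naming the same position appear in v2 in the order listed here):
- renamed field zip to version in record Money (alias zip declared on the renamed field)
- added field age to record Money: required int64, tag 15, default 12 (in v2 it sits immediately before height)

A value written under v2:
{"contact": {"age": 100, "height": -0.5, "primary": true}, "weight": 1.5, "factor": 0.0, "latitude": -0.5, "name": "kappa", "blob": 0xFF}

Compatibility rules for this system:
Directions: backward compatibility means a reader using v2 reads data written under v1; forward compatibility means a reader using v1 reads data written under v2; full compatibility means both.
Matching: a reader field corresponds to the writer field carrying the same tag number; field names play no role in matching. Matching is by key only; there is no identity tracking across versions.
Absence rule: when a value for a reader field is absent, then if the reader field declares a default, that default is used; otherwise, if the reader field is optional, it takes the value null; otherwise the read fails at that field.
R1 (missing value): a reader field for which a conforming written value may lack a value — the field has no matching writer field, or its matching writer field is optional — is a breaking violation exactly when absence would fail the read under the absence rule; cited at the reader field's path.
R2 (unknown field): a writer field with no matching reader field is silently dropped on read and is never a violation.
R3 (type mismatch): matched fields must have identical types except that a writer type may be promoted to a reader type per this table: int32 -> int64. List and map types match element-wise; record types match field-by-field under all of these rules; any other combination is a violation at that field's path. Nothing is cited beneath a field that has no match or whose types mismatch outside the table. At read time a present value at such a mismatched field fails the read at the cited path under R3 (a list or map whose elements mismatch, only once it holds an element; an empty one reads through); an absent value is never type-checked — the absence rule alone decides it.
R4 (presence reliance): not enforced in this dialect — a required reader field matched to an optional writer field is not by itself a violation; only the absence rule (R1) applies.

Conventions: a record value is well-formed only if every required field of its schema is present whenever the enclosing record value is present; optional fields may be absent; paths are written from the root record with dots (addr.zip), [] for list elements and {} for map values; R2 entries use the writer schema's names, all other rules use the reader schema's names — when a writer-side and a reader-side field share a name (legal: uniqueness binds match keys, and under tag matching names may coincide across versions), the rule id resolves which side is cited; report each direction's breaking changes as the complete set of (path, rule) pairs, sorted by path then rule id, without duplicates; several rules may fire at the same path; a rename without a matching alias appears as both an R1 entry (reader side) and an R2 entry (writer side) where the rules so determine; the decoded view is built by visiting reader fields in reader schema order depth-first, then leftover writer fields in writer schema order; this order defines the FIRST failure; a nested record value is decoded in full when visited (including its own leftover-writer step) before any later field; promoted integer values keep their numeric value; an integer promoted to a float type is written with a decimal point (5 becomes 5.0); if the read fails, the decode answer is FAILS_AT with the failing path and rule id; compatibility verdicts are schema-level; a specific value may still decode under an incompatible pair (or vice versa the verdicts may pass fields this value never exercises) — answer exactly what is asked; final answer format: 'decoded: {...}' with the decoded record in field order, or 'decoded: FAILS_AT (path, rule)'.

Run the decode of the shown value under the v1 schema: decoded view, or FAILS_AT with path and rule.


the writer's type comes first in each Event pair
migrating the Event value to v1:
  contact.height := -0.5
  contact.zip := null (absent, optional -> null)
  contact.primary := true
  writer contact.age: unknown -> dropped
  retries := null (absent, optional -> null)
  weight := 1.5
  factor := 0.0
  latitude := -0.5
  name := "kappa"
  blob := 0xFF
  => decoded: {"contact": {"height": -0.5, "zip": null, "primary": true}, "retries": null, "weight": 1.5, "factor": 0.0, "latitude": -0.5, "name": "kappa", "blob": 0xFF}
the rest of the Event diff is inert for this question:
  renamed field zip to version in record Money (alias zip declared on the renamed field) -> no rule fires on it and the decoded Event view is identical with or without it
  added field age to record Money: required int64, tag 15, default 12 (in v2 it sits immediately before height) -> no rule fires on it and the decoded Event view is identical with or without it

decoded: {"contact": {"height": -0.5, "zip": null, "primary": true}, "retries": null, "weight": 1.5, "factor": 0.0, "latitude": -0.5, "name": "kappa", "blob": 0xFF}


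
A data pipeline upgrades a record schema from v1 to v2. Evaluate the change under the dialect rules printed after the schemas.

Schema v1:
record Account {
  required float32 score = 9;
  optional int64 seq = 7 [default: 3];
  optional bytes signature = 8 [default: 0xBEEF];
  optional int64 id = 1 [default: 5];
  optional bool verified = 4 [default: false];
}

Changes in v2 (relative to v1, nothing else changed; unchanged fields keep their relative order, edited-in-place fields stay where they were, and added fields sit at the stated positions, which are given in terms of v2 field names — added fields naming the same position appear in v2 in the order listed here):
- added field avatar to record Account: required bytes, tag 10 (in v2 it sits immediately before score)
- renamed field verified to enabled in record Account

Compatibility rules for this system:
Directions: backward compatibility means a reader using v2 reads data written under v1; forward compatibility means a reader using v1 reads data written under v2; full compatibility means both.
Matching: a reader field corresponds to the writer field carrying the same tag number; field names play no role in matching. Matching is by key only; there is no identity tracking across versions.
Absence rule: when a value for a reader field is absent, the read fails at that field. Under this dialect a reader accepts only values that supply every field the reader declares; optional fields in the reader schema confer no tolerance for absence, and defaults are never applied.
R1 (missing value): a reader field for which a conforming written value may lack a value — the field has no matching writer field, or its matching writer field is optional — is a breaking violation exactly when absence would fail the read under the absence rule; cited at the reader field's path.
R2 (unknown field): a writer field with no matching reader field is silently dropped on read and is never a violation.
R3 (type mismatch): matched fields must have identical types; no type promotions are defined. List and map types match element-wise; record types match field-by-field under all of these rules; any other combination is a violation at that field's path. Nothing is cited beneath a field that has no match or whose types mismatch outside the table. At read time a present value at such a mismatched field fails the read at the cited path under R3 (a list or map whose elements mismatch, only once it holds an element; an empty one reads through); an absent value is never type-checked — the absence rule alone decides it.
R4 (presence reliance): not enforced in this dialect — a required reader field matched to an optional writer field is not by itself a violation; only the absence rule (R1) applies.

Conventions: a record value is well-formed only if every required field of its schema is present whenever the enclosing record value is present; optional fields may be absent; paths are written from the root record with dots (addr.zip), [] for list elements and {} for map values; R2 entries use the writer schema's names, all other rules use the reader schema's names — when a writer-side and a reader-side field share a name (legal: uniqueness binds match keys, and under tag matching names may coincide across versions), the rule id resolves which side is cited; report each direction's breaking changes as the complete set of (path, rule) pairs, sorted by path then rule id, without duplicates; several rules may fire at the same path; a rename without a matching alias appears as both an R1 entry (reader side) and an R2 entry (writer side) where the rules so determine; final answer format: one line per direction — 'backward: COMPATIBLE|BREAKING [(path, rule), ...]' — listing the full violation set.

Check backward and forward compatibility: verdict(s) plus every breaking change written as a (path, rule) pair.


backward: BREAKING [(avatar, R1), (enabled, R1), (id, R1), (seq, R1), (signature, R1)]; forward: BREAKING [(id, R1), (seq, R1), (signature, R1), (verified, R1)]

in Account below, arrows point writer -> reader
backward analysis of Account with v2 as reader and v1 as writer:
  avatar has no writer counterpart
  float32 -> float32, writer required: score aligns to score
  int64 -> int64, writer optional: seq aligns to seq
  bytes -> bytes, writer optional: signature aligns to signature
  int64 -> int64, writer optional: id aligns to id
  bool -> bool, writer optional: enabled aligns to verified
  R1 fires at avatar
  R1 fires at enabled
  R1 fires at id
  R1 fires at seq
  R1 fires at signature
  => backward verdict for Account: BREAKING, 5 violation(s)
forward analysis of Account with v1 as reader and v2 as writer:
  float32 -> float32, writer required: score aligns to score
  int64 -> int64, writer optional: seq aligns to seq
  bytes -> bytes, writer optional: signature aligns to signature
  int64 -> int64, writer optional: id aligns to id
  bool -> bool, writer optional: verified aligns to enabled
  avatar (writer side), unknown to reader
  R1 fires at id
  R1 fires at seq
  R1 fires at signature
  R1 fires at verified
  => forward verdict for Account: BREAKING, 4 violation(s)


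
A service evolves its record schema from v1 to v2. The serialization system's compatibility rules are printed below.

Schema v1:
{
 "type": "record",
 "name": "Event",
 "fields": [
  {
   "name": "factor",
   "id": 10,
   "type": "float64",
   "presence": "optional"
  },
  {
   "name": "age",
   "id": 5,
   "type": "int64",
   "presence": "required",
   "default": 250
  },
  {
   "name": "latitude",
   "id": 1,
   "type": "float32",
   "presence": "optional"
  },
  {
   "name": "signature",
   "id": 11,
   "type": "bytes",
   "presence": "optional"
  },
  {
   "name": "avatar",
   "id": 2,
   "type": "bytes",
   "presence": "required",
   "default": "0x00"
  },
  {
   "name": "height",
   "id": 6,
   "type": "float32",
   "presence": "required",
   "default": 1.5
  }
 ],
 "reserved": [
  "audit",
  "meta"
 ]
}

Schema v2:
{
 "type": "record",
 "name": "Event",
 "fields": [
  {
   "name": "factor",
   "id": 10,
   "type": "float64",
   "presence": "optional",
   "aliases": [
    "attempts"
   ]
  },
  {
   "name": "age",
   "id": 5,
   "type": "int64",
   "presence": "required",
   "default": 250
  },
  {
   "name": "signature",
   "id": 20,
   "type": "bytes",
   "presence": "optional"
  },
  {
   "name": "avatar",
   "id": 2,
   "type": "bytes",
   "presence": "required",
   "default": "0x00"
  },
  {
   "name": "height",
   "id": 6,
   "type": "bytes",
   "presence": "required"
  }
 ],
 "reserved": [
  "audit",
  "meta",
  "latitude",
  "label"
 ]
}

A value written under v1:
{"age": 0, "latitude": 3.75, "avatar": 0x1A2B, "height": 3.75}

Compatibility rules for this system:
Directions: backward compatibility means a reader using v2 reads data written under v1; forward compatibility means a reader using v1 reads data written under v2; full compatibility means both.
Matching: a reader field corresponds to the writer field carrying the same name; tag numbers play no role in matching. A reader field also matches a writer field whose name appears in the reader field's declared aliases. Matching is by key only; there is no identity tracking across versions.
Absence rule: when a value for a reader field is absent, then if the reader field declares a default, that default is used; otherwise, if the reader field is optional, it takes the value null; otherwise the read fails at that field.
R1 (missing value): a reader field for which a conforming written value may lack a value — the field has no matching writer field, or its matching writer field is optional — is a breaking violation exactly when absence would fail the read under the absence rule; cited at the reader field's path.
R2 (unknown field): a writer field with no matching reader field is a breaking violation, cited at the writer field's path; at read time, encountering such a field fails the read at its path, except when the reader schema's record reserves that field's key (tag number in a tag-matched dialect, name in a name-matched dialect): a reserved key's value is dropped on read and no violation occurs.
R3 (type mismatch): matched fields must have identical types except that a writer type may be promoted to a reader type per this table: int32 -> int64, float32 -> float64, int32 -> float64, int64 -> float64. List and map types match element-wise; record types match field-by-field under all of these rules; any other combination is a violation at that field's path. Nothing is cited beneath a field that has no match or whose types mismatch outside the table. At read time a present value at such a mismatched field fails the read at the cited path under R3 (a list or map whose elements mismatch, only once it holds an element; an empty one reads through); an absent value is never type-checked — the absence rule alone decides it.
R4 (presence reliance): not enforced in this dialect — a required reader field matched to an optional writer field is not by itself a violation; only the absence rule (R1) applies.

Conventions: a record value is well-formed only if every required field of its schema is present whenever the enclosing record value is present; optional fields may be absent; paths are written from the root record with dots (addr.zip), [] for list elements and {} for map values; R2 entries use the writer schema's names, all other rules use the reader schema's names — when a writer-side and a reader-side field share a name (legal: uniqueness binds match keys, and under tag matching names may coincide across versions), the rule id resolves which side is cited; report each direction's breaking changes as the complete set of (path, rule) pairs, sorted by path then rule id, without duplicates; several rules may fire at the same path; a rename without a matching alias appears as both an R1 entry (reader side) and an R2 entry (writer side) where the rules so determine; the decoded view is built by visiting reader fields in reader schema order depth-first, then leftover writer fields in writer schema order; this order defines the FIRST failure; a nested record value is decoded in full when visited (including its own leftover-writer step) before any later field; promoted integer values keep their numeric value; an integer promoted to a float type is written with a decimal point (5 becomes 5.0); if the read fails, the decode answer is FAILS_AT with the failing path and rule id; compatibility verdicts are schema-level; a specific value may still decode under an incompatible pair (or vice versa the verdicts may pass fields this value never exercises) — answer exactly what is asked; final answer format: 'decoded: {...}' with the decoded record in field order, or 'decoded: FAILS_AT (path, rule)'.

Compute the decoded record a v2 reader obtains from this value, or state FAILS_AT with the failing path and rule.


arrows below run writer -> reader for Event
decode walk for Event under reader schema v2:
  factor := null (absent, optional -> null)
  age := 0
  signature := null (absent, optional -> null)
  avatar := 0x1A2B
  read fails at height under R3
  => FAILS_AT (height, R3)
ruling out the remaining Event differences:
  field signature in record Event: tag 11 changed to 20 -> inert under this dialect — no rule fires on Event and the result does not move
  removed field latitude from record Event (its key "latitude" joins the reserved list) -> inert under this dialect — no rule fires on Event and the result does not move

decoded: FAILS_AT (height, R3)


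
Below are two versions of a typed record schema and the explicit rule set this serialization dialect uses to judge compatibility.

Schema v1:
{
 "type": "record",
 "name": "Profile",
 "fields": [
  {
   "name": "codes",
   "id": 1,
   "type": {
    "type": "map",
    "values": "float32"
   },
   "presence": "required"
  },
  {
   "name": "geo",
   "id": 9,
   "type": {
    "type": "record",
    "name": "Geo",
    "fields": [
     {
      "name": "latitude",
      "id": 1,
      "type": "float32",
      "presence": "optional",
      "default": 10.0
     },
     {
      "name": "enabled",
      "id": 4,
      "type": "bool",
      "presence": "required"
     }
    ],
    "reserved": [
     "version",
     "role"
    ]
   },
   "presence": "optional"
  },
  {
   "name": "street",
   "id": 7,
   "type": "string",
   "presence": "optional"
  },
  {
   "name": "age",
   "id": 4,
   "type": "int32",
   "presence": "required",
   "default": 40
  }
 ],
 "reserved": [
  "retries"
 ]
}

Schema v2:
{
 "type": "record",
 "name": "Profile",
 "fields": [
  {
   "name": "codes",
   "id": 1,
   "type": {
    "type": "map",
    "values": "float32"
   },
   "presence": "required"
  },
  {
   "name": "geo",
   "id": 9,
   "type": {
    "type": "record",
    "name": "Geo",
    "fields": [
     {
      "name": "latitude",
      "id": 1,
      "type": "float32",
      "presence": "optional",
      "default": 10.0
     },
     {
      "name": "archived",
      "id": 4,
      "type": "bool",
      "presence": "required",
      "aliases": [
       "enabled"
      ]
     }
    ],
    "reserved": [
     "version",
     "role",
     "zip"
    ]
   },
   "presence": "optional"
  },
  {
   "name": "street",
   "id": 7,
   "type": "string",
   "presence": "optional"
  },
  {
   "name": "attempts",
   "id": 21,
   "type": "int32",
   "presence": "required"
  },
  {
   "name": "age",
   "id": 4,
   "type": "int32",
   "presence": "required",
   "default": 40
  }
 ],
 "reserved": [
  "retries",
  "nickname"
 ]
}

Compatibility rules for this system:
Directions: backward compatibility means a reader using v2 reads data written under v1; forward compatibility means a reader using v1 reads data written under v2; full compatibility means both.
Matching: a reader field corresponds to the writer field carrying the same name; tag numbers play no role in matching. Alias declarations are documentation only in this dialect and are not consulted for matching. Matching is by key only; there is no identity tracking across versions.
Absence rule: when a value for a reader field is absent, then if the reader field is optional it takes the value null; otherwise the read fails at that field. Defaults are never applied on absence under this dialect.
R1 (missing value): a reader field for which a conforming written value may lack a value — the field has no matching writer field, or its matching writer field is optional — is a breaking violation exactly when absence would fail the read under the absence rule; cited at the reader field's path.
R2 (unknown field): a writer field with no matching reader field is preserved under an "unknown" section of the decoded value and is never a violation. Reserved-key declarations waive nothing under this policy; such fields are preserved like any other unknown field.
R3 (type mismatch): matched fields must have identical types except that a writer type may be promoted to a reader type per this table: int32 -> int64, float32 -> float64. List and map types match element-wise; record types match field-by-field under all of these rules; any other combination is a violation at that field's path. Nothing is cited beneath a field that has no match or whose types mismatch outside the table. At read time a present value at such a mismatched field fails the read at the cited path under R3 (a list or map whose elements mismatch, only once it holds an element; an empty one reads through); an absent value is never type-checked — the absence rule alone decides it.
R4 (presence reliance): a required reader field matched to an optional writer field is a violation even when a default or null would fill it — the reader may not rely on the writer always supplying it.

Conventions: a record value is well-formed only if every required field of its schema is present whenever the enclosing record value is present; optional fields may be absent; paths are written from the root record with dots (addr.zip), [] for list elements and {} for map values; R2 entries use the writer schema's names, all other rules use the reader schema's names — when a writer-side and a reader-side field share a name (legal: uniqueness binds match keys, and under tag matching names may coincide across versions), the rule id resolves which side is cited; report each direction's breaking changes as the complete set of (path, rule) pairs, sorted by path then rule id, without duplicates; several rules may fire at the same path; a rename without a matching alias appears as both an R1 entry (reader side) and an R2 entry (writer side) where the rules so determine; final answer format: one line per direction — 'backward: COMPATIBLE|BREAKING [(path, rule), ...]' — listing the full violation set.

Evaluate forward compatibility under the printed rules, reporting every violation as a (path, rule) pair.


forward: BREAKING [(geo.enabled, R1)]

arrows below run writer -> reader for Profile
forward for Profile (reader v1, writer v2):
  map<string, float32> -> map<string, float32>, writer required: codes aligns to codes
  Geo -> Geo, writer optional: geo aligns to geo
  string -> string, writer optional: street aligns to street
  int32 -> int32, writer required: age aligns to age
  attempts (writer side), unknown to reader
  float32 -> float32, writer optional: geo.latitude aligns to geo.latitude
  geo.enabled has no writer counterpart
  geo.archived (writer side), unknown to reader
  R1 fires at geo.enabled
  => forward verdict for Profile: BREAKING, 1 violation(s)
checking off the Profile differences that do not matter here:
  added field attempts to record Profile: required int32, tag 21 (in v2 it sits immediately before age) -> matters only for Profile's backward compatibility — outside the asked direction


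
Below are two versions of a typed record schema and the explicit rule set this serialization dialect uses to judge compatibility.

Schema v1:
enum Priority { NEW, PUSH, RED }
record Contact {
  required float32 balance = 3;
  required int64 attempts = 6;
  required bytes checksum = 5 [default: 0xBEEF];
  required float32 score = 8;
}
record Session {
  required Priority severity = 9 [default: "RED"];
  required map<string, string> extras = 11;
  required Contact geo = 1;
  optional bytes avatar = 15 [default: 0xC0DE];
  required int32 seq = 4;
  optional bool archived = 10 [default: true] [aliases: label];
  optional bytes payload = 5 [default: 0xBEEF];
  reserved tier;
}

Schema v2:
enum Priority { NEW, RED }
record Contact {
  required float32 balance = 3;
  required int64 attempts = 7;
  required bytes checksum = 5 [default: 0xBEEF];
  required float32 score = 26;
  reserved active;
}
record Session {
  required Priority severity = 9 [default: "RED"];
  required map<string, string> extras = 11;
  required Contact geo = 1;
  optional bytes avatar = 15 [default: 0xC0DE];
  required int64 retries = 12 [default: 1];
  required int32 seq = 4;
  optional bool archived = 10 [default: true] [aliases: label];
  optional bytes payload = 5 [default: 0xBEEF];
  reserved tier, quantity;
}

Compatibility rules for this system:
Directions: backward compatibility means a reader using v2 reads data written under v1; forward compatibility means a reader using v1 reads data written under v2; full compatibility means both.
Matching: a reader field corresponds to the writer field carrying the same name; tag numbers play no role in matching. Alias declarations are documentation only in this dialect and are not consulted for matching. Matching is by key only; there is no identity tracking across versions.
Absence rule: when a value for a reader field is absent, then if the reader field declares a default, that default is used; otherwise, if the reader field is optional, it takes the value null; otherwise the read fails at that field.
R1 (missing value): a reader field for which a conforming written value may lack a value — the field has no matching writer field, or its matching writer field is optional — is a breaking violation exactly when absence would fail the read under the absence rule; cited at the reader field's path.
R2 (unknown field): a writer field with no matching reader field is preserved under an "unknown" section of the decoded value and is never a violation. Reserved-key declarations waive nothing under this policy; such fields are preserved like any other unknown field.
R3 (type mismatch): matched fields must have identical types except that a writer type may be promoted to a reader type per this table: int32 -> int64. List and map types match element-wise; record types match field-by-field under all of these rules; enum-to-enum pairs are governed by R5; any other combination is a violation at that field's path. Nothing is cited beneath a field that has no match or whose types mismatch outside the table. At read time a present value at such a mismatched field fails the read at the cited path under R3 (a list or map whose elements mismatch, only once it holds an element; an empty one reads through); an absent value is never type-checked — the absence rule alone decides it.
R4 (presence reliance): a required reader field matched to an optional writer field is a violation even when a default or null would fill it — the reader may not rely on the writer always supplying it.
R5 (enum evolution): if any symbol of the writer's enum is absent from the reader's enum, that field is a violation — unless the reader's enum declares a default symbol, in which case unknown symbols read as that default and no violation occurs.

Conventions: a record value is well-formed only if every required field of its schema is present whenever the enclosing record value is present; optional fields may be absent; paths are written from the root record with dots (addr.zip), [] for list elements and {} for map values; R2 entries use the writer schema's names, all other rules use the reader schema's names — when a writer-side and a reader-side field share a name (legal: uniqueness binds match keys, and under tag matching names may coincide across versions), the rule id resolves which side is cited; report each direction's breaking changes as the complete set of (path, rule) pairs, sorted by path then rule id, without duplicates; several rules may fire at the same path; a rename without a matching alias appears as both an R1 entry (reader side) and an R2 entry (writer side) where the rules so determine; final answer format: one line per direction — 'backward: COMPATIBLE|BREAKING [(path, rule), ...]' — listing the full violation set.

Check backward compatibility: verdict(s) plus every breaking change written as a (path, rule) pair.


backward: BREAKING [(severity, R5)]

arrows below run writer -> reader for Session
backward pass over Session, reader schema v2, writer schema v1:
  Priority -> Priority, writer required: severity aligns to severity
  map<string, string> -> map<string, string>, writer required: extras aligns to extras
  Contact -> Contact, writer required: geo aligns to geo
  bytes -> bytes, writer optional: avatar aligns to avatar
  no writer field matches reader retries
  int32 -> int32, writer required: seq aligns to seq
  bool -> bool, writer optional: archived aligns to archived
  bytes -> bytes, writer optional: payload aligns to payload
  float32 -> float32, writer required: geo.balance aligns to geo.balance
  int64 -> int64, writer required: geo.attempts aligns to geo.attempts
  bytes -> bytes, writer required: geo.checksum aligns to geo.checksum
  float32 -> float32, writer required: geo.score aligns to geo.score
  breaking: (severity, R5)
  => 1 violation(s): backward is BREAKING for Session
ruling out the remaining Session differences:
  added field retries to record Session: required int64, tag 12, default 1 (in v2 it sits immediately before seq) -> inert for the asked Session verdict: nothing fires
  field score in record Contact: tag 8 changed to 26 -> inert for the asked Session verdict: nothing fires
  field attempts in record Contact: tag 6 changed to 7 -> inert for the asked Session verdict: nothing fires
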